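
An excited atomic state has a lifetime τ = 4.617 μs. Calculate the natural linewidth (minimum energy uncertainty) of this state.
71.281 peV

Using the energy-time uncertainty principle:
ΔEΔt ≥ ℏ/2

The lifetime τ represents the time uncertainty Δt.
The natural linewidth (minimum energy uncertainty) is:

ΔE = ℏ/(2τ)
ΔE = (1.055e-34 J·s) / (2 × 4.617e-06 s)
ΔE = 1.142e-29 J = 71.281 peV

This natural linewidth limits the precision of spectroscopic measurements.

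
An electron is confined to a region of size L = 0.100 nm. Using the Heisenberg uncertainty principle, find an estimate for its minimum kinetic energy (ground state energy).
952.496 meV

Using the uncertainty principle to estimate ground state energy:

1. The position uncertainty is approximately the confinement size:
   Δx ≈ L = 1.000e-10 m

2. From ΔxΔp ≥ ℏ/2, the minimum momentum uncertainty is:
   Δp ≈ ℏ/(2L) = 5.273e-25 kg·m/s

3. The kinetic energy is approximately:
   KE ≈ (Δp)²/(2m) = (5.273e-25)²/(2 × 9.109e-31 kg)
   KE ≈ 1.526e-19 J = 952.496 meV

This is an order-of-magnitude estimate of the ground state energy.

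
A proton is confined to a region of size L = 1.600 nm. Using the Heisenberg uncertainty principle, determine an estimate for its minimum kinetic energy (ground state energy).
2.026 μeV

Using the uncertainty principle to estimate ground state energy:

1. The position uncertainty is approximately the confinement size:
   Δx ≈ L = 1.600e-09 m

2. From ΔxΔp ≥ ℏ/2, the minimum momentum uncertainty is:
   Δp ≈ ℏ/(2L) = 3.296e-26 kg·m/s

3. The kinetic energy is approximately:
   KE ≈ (Δp)²/(2m) = (3.296e-26)²/(2 × 1.673e-27 kg)
   KE ≈ 3.247e-25 J = 2.026 μeV

This is an order-of-magnitude estimate of the ground state energy.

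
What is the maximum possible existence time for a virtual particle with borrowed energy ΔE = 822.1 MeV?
4.003 × 10^-25 s

Using the energy-time uncertainty principle:
ΔEΔt ≥ ℏ/2

For a virtual particle borrowing energy ΔE, the maximum lifetime is:
Δt_max = ℏ/(2ΔE)

Converting energy:
ΔE = 822.1 MeV = 1.317e-10 J

Δt_max = (1.055e-34 J·s) / (2 × 1.317e-10 J)
Δt_max = 4.003e-25 s = 4.003 × 10^-25 s

Virtual particles with higher borrowed energy exist for shorter times.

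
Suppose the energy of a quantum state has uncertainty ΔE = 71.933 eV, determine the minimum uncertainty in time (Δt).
4.575 as

Using the energy-time uncertainty principle:
ΔEΔt ≥ ℏ/2

The minimum uncertainty in time is:
Δt_min = ℏ/(2ΔE)
Δt_min = (1.055e-34 J·s) / (2 × 1.152e-17 J)
Δt_min = 4.575e-18 s = 4.575 as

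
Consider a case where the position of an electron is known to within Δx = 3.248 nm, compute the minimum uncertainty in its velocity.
17.821 km/s

Using the Heisenberg uncertainty principle and Δp = mΔv:
ΔxΔp ≥ ℏ/2
Δx(mΔv) ≥ ℏ/2

The minimum uncertainty in velocity is:
Δv_min = ℏ/(2mΔx)
Δv_min = (1.055e-34 J·s) / (2 × 9.109e-31 kg × 3.248e-09 m)
Δv_min = 1.782e+04 m/s = 17.821 km/s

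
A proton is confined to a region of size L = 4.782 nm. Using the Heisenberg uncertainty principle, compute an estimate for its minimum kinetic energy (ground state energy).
226.848 neV

Using the uncertainty principle to estimate ground state energy:

1. The position uncertainty is approximately the confinement size:
   Δx ≈ L = 4.782e-09 m

2. From ΔxΔp ≥ ℏ/2, the minimum momentum uncertainty is:
   Δp ≈ ℏ/(2L) = 1.103e-26 kg·m/s

3. The kinetic energy is approximately:
   KE ≈ (Δp)²/(2m) = (1.103e-26)²/(2 × 1.673e-27 kg)
   KE ≈ 3.635e-26 J = 226.848 neV

This is an order-of-magnitude estimate of the ground state energy.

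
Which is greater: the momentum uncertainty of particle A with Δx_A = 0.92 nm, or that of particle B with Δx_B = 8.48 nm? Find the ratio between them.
Particle A has the larger minimum momentum uncertainty, by a factor of 9.22.

For each particle, the minimum momentum uncertainty is Δp_min = ℏ/(2Δx):

Particle A: Δp_A = ℏ/(2×9.200e-10 m) = 5.731e-26 kg·m/s
Particle B: Δp_B = ℏ/(2×8.480e-09 m) = 6.218e-27 kg·m/s

Ratio: Δp_A/Δp_B = 9.22

Since Δp_min ∝ 1/Δx, the particle with smaller position uncertainty (A) has larger momentum uncertainty.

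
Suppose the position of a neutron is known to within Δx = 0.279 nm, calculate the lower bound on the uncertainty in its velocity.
112.836 m/s

Using the Heisenberg uncertainty principle and Δp = mΔv:
ΔxΔp ≥ ℏ/2
Δx(mΔv) ≥ ℏ/2

The minimum uncertainty in velocity is:
Δv_min = ℏ/(2mΔx)
Δv_min = (1.055e-34 J·s) / (2 × 1.675e-27 kg × 2.790e-10 m)
Δv_min = 1.128e+02 m/s = 112.836 m/s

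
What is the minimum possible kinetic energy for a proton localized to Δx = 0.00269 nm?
716.885 meV

Localizing a particle requires giving it sufficient momentum uncertainty:

1. From uncertainty principle: Δp ≥ ℏ/(2Δx)
   Δp_min = (1.055e-34 J·s) / (2 × 2.690e-12 m)
   Δp_min = 1.960e-23 kg·m/s

2. This momentum uncertainty corresponds to kinetic energy:
   KE ≈ (Δp)²/(2m) = (1.960e-23)²/(2 × 1.673e-27 kg)
   KE = 1.149e-19 J = 716.885 meV

Tighter localization requires more energy.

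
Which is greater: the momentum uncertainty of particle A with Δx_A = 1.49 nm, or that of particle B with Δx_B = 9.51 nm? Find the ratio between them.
Particle A has the larger minimum momentum uncertainty, by a factor of 6.38.

For each particle, the minimum momentum uncertainty is Δp_min = ℏ/(2Δx):

Particle A: Δp_A = ℏ/(2×1.490e-09 m) = 3.539e-26 kg·m/s
Particle B: Δp_B = ℏ/(2×9.510e-09 m) = 5.545e-27 kg·m/s

Ratio: Δp_A/Δp_B = 6.38

Since Δp_min ∝ 1/Δx, the particle with smaller position uncertainty (A) has larger momentum uncertainty.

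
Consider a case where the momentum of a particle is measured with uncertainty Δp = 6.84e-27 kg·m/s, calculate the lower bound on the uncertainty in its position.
7.709 nm

Using the Heisenberg uncertainty principle:
ΔxΔp ≥ ℏ/2

The minimum uncertainty in position is:
Δx_min = ℏ/(2Δp)
Δx_min = (1.055e-34 J·s) / (2 × 6.840e-27 kg·m/s)
Δx_min = 7.709e-09 m = 7.709 nm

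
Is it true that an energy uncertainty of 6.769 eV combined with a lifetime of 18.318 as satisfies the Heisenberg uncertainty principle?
No, it violates the uncertainty relation.

Calculate the product ΔEΔt:
ΔE = 6.769 eV = 1.085e-18 J
ΔEΔt = (1.085e-18 J) × (1.832e-17 s)
ΔEΔt = 1.987e-35 J·s

Compare to the minimum allowed value ℏ/2:
ℏ/2 = 5.273e-35 J·s

Since ΔEΔt = 1.987e-35 J·s < 5.273e-35 J·s = ℏ/2,
this violates the uncertainty relation.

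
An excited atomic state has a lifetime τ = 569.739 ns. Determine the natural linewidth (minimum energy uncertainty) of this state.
577.643 peV

Using the energy-time uncertainty principle:
ΔEΔt ≥ ℏ/2

The lifetime τ represents the time uncertainty Δt.
The natural linewidth (minimum energy uncertainty) is:

ΔE = ℏ/(2τ)
ΔE = (1.055e-34 J·s) / (2 × 5.697e-07 s)
ΔE = 9.255e-29 J = 577.643 peV

This natural linewidth limits the precision of spectroscopic measurements.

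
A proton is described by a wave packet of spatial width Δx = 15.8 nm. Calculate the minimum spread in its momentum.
3.337 × 10^-27 kg·m/s

For a wave packet, the spatial width Δx and momentum spread Δp are related by the uncertainty principle:
ΔxΔp ≥ ℏ/2

The minimum momentum spread is:
Δp_min = ℏ/(2Δx)
Δp_min = (1.055e-34 J·s) / (2 × 1.580e-08 m)
Δp_min = 3.337e-27 kg·m/s

A wave packet cannot have both a well-defined position and well-defined momentum.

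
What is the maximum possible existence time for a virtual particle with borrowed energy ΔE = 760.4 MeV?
4.328 × 10^-25 s

Using the energy-time uncertainty principle:
ΔEΔt ≥ ℏ/2

For a virtual particle borrowing energy ΔE, the maximum lifetime is:
Δt_max = ℏ/(2ΔE)

Converting energy:
ΔE = 760.4 MeV = 1.218e-10 J

Δt_max = (1.055e-34 J·s) / (2 × 1.218e-10 J)
Δt_max = 4.328e-25 s = 4.328 × 10^-25 s

Virtual particles with higher borrowed energy exist for shorter times.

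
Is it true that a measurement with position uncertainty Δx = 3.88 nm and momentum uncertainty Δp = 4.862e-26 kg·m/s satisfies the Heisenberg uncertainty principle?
Yes, it satisfies the uncertainty principle.

Calculate the product ΔxΔp:
ΔxΔp = (3.880e-09 m) × (4.862e-26 kg·m/s)
ΔxΔp = 1.886e-34 J·s

Compare to the minimum allowed value ℏ/2:
ℏ/2 = 5.273e-35 J·s

Since ΔxΔp = 1.886e-34 J·s ≥ 5.273e-35 J·s = ℏ/2,
the measurement satisfies the uncertainty principle.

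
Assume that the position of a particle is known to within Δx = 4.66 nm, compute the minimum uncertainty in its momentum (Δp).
1.132 × 10^-26 kg·m/s

Using the Heisenberg uncertainty principle:
ΔxΔp ≥ ℏ/2

The minimum uncertainty in momentum is:
Δp_min = ℏ/(2Δx)
Δp_min = (1.055e-34 J·s) / (2 × 4.660e-09 m)
Δp_min = 1.132e-26 kg·m/s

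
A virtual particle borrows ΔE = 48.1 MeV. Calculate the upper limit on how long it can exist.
6.842 ys

Using the energy-time uncertainty principle:
ΔEΔt ≥ ℏ/2

For a virtual particle borrowing energy ΔE, the maximum lifetime is:
Δt_max = ℏ/(2ΔE)

Converting energy:
ΔE = 48.1 MeV = 7.706e-12 J

Δt_max = (1.055e-34 J·s) / (2 × 7.706e-12 J)
Δt_max = 6.842e-24 s = 6.842 ys

Virtual particles with higher borrowed energy exist for shorter times.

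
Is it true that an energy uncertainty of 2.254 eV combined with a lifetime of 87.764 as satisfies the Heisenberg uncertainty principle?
No, it violates the uncertainty relation.

Calculate the product ΔEΔt:
ΔE = 2.254 eV = 3.611e-19 J
ΔEΔt = (3.611e-19 J) × (8.776e-17 s)
ΔEΔt = 3.169e-35 J·s

Compare to the minimum allowed value ℏ/2:
ℏ/2 = 5.273e-35 J·s

Since ΔEΔt = 3.169e-35 J·s < 5.273e-35 J·s = ℏ/2,
this violates the uncertainty relation.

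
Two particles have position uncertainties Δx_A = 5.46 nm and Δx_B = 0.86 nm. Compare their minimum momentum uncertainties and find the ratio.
Particle B has the larger minimum momentum uncertainty, by a factor of 6.35.

For each particle, the minimum momentum uncertainty is Δp_min = ℏ/(2Δx):

Particle A: Δp_A = ℏ/(2×5.460e-09 m) = 9.657e-27 kg·m/s
Particle B: Δp_B = ℏ/(2×8.600e-10 m) = 6.131e-26 kg·m/s

Ratio: Δp_B/Δp_A = 6.35

Since Δp_min ∝ 1/Δx, the particle with smaller position uncertainty (B) has larger momentum uncertainty.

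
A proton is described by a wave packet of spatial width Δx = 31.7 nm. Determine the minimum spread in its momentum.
1.663 × 10^-27 kg·m/s

For a wave packet, the spatial width Δx and momentum spread Δp are related by the uncertainty principle:
ΔxΔp ≥ ℏ/2

The minimum momentum spread is:
Δp_min = ℏ/(2Δx)
Δp_min = (1.055e-34 J·s) / (2 × 3.170e-08 m)
Δp_min = 1.663e-27 kg·m/s

A wave packet cannot have both a well-defined position and well-defined momentum.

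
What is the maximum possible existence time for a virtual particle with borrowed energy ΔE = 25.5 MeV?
12.906 ys

Using the energy-time uncertainty principle:
ΔEΔt ≥ ℏ/2

For a virtual particle borrowing energy ΔE, the maximum lifetime is:
Δt_max = ℏ/(2ΔE)

Converting energy:
ΔE = 25.5 MeV = 4.086e-12 J

Δt_max = (1.055e-34 J·s) / (2 × 4.086e-12 J)
Δt_max = 1.291e-23 s = 12.906 ys

Virtual particles with higher borrowed energy exist for shorter times.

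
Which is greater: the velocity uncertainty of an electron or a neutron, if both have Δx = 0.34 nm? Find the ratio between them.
The electron has the larger minimum velocity uncertainty, by a ratio of 1838.7.

For both particles, Δp_min = ℏ/(2Δx) = 1.551e-25 kg·m/s (same for both).

The velocity uncertainty is Δv = Δp/m:
- electron: Δv = 1.551e-25 / 9.109e-31 = 1.702e+05 m/s = 170.247 km/s
- neutron: Δv = 1.551e-25 / 1.675e-27 = 9.259e+01 m/s = 92.592 m/s

Ratio: 1.702e+05 / 9.259e+01 = 1838.7

The lighter particle has larger velocity uncertainty because Δv ∝ 1/m.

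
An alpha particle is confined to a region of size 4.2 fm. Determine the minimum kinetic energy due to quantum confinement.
74.025 keV

Using the uncertainty principle:

1. Position uncertainty: Δx ≈ 4.200e-15 m
2. Minimum momentum uncertainty: Δp = ℏ/(2Δx) = 1.255e-20 kg·m/s
3. Minimum kinetic energy:
   KE = (Δp)²/(2m) = (1.255e-20)²/(2 × 6.645e-27 kg)
   KE = 1.186e-14 J = 74.025 keV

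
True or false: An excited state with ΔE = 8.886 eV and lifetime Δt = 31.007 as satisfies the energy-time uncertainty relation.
No, it violates the uncertainty relation.

Calculate the product ΔEΔt:
ΔE = 8.886 eV = 1.424e-18 J
ΔEΔt = (1.424e-18 J) × (3.101e-17 s)
ΔEΔt = 4.414e-35 J·s

Compare to the minimum allowed value ℏ/2:
ℏ/2 = 5.273e-35 J·s

Since ΔEΔt = 4.414e-35 J·s < 5.273e-35 J·s = ℏ/2,
this violates the uncertainty relation.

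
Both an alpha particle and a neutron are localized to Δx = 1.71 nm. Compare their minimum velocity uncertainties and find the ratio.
The neutron has the larger minimum velocity uncertainty, by a ratio of 4.0.

For both particles, Δp_min = ℏ/(2Δx) = 3.084e-26 kg·m/s (same for both).

The velocity uncertainty is Δv = Δp/m:
- alpha particle: Δv = 3.084e-26 / 6.645e-27 = 4.641e+00 m/s = 4.641 m/s
- neutron: Δv = 3.084e-26 / 1.675e-27 = 1.841e+01 m/s = 18.410 m/s

Ratio: 1.841e+01 / 4.641e+00 = 4.0

The lighter particle has larger velocity uncertainty because Δv ∝ 1/m.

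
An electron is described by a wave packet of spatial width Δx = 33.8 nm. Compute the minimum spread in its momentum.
1.560 × 10^-27 kg·m/s

For a wave packet, the spatial width Δx and momentum spread Δp are related by the uncertainty principle:
ΔxΔp ≥ ℏ/2

The minimum momentum spread is:
Δp_min = ℏ/(2Δx)
Δp_min = (1.055e-34 J·s) / (2 × 3.380e-08 m)
Δp_min = 1.560e-27 kg·m/s

A wave packet cannot have both a well-defined position and well-defined momentum.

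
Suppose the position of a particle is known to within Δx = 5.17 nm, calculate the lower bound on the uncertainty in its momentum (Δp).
1.020 × 10^-26 kg·m/s

Using the Heisenberg uncertainty principle:
ΔxΔp ≥ ℏ/2

The minimum uncertainty in momentum is:
Δp_min = ℏ/(2Δx)
Δp_min = (1.055e-34 J·s) / (2 × 5.170e-09 m)
Δp_min = 1.020e-26 kg·m/s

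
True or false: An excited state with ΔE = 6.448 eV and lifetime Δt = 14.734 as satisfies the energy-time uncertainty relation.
No, it violates the uncertainty relation.

Calculate the product ΔEΔt:
ΔE = 6.448 eV = 1.033e-18 J
ΔEΔt = (1.033e-18 J) × (1.473e-17 s)
ΔEΔt = 1.522e-35 J·s

Compare to the minimum allowed value ℏ/2:
ℏ/2 = 5.273e-35 J·s

Since ΔEΔt = 1.522e-35 J·s < 5.273e-35 J·s = ℏ/2,
this violates the uncertainty relation.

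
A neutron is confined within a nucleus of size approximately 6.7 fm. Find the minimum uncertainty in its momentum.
7.870 × 10^-21 kg·m/s

Using the Heisenberg uncertainty principle:
ΔxΔp ≥ ℏ/2

With Δx ≈ L = 6.700e-15 m (the confinement size):
Δp_min = ℏ/(2Δx)
Δp_min = (1.055e-34 J·s) / (2 × 6.700e-15 m)
Δp_min = 7.870e-21 kg·m/s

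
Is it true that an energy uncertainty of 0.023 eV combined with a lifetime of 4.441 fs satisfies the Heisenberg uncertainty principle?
No, it violates the uncertainty relation.

Calculate the product ΔEΔt:
ΔE = 0.023 eV = 3.685e-21 J
ΔEΔt = (3.685e-21 J) × (4.441e-15 s)
ΔEΔt = 1.637e-35 J·s

Compare to the minimum allowed value ℏ/2:
ℏ/2 = 5.273e-35 J·s

Since ΔEΔt = 1.637e-35 J·s < 5.273e-35 J·s = ℏ/2,
this violates the uncertainty relation.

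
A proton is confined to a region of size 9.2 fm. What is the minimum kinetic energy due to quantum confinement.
61.288 keV

Using the uncertainty principle:

1. Position uncertainty: Δx ≈ 9.200e-15 m
2. Minimum momentum uncertainty: Δp = ℏ/(2Δx) = 5.731e-21 kg·m/s
3. Minimum kinetic energy:
   KE = (Δp)²/(2m) = (5.731e-21)²/(2 × 1.673e-27 kg)
   KE = 9.819e-15 J = 61.288 keV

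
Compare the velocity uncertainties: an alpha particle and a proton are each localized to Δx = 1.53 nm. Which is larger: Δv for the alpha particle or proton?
The proton has the larger minimum velocity uncertainty, by a ratio of 4.0.

For both particles, Δp_min = ℏ/(2Δx) = 3.446e-26 kg·m/s (same for both).

The velocity uncertainty is Δv = Δp/m:
- alpha particle: Δv = 3.446e-26 / 6.645e-27 = 5.187e+00 m/s = 5.187 m/s
- proton: Δv = 3.446e-26 / 1.673e-27 = 2.060e+01 m/s = 20.604 m/s

Ratio: 2.060e+01 / 5.187e+00 = 4.0

The lighter particle has larger velocity uncertainty because Δv ∝ 1/m.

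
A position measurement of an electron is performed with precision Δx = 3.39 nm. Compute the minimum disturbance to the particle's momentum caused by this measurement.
1.555 × 10^-26 kg·m/s

The uncertainty principle implies that measuring position disturbs momentum:
ΔxΔp ≥ ℏ/2

When we measure position with precision Δx, we necessarily introduce a momentum uncertainty:
Δp ≥ ℏ/(2Δx)
Δp_min = (1.055e-34 J·s) / (2 × 3.390e-09 m)
Δp_min = 1.555e-26 kg·m/s

The more precisely we measure position, the greater the momentum disturbance.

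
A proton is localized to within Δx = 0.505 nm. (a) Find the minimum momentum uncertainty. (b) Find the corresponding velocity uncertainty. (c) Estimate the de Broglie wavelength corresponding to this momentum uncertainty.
(a) Δp_min = 1.044 × 10^-25 kg·m/s
(b) Δv_min = 62.425 m/s
(c) λ_dB = 6.346 nm

Step-by-step:

(a) From the uncertainty principle:
Δp_min = ℏ/(2Δx) = (1.055e-34 J·s)/(2 × 5.050e-10 m) = 1.044e-25 kg·m/s

(b) The velocity uncertainty:
Δv = Δp/m = (1.044e-25 kg·m/s)/(1.673e-27 kg) = 6.242e+01 m/s = 62.425 m/s

(c) The de Broglie wavelength for this momentum:
λ = h/p = (6.626e-34 J·s)/(1.044e-25 kg·m/s) = 6.346e-09 m = 6.346 nm

Note: The de Broglie wavelength is comparable to the localization size, as expected from wave-particle duality.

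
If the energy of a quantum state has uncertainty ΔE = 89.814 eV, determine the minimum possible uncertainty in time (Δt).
3.664 as

Using the energy-time uncertainty principle:
ΔEΔt ≥ ℏ/2

The minimum uncertainty in time is:
Δt_min = ℏ/(2ΔE)
Δt_min = (1.055e-34 J·s) / (2 × 1.439e-17 J)
Δt_min = 3.664e-18 s = 3.664 as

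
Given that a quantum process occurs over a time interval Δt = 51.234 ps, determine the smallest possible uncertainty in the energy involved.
6.424 μeV

Using the energy-time uncertainty principle:
ΔEΔt ≥ ℏ/2

The minimum uncertainty in energy is:
ΔE_min = ℏ/(2Δt)
ΔE_min = (1.055e-34 J·s) / (2 × 5.123e-11 s)
ΔE_min = 1.029e-24 J = 6.424 μeV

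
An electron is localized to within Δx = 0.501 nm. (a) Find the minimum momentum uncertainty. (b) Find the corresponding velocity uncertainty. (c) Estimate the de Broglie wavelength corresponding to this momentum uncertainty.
(a) Δp_min = 1.052 × 10^-25 kg·m/s
(b) Δv_min = 115.537 km/s
(c) λ_dB = 6.296 nm

Step-by-step:

(a) From the uncertainty principle:
Δp_min = ℏ/(2Δx) = (1.055e-34 J·s)/(2 × 5.010e-10 m) = 1.052e-25 kg·m/s

(b) The velocity uncertainty:
Δv = Δp/m = (1.052e-25 kg·m/s)/(9.109e-31 kg) = 1.155e+05 m/s = 115.537 km/s

(c) The de Broglie wavelength for this momentum:
λ = h/p = (6.626e-34 J·s)/(1.052e-25 kg·m/s) = 6.296e-09 m = 6.296 nm

Note: The de Broglie wavelength is comparable to the localization size, as expected from wave-particle duality.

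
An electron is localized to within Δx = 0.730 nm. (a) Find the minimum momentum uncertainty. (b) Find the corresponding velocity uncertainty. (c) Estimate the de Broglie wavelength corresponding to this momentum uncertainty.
(a) Δp_min = 7.223 × 10^-26 kg·m/s
(b) Δv_min = 79.293 km/s
(c) λ_dB = 9.173 nm

Step-by-step:

(a) From the uncertainty principle:
Δp_min = ℏ/(2Δx) = (1.055e-34 J·s)/(2 × 7.300e-10 m) = 7.223e-26 kg·m/s

(b) The velocity uncertainty:
Δv = Δp/m = (7.223e-26 kg·m/s)/(9.109e-31 kg) = 7.929e+04 m/s = 79.293 km/s

(c) The de Broglie wavelength for this momentum:
λ = h/p = (6.626e-34 J·s)/(7.223e-26 kg·m/s) = 9.173e-09 m = 9.173 nm

Note: The de Broglie wavelength is comparable to the localization size, as expected from wave-particle duality.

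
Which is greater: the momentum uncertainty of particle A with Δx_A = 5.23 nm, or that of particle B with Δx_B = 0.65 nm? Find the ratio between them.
Particle B has the larger minimum momentum uncertainty, by a factor of 8.05.

For each particle, the minimum momentum uncertainty is Δp_min = ℏ/(2Δx):

Particle A: Δp_A = ℏ/(2×5.230e-09 m) = 1.008e-26 kg·m/s
Particle B: Δp_B = ℏ/(2×6.500e-10 m) = 8.112e-26 kg·m/s

Ratio: Δp_B/Δp_A = 8.05

Since Δp_min ∝ 1/Δx, the particle with smaller position uncertainty (B) has larger momentum uncertainty.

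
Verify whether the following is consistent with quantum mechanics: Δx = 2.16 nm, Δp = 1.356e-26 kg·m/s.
No, it violates the uncertainty principle (impossible measurement).

Calculate the product ΔxΔp:
ΔxΔp = (2.160e-09 m) × (1.356e-26 kg·m/s)
ΔxΔp = 2.929e-35 J·s

Compare to the minimum allowed value ℏ/2:
ℏ/2 = 5.273e-35 J·s

Since ΔxΔp = 2.929e-35 J·s < 5.273e-35 J·s = ℏ/2,
the measurement violates the uncertainty principle.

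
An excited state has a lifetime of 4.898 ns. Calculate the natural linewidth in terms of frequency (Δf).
16.247 MHz

Using the energy-time uncertainty principle and E = hf:
ΔEΔt ≥ ℏ/2
hΔf·Δt ≥ ℏ/2

The minimum frequency uncertainty is:
Δf = ℏ/(2hτ) = 1/(4πτ)
Δf = 1/(4π × 4.898e-09 s)
Δf = 1.625e+07 Hz = 16.247 MHz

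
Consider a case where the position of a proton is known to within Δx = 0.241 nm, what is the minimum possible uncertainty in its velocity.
130.807 m/s

Using the Heisenberg uncertainty principle and Δp = mΔv:
ΔxΔp ≥ ℏ/2
Δx(mΔv) ≥ ℏ/2

The minimum uncertainty in velocity is:
Δv_min = ℏ/(2mΔx)
Δv_min = (1.055e-34 J·s) / (2 × 1.673e-27 kg × 2.410e-10 m)
Δv_min = 1.308e+02 m/s = 130.807 m/s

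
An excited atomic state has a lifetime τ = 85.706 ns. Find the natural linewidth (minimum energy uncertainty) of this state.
3.840 neV

Using the energy-time uncertainty principle:
ΔEΔt ≥ ℏ/2

The lifetime τ represents the time uncertainty Δt.
The natural linewidth (minimum energy uncertainty) is:

ΔE = ℏ/(2τ)
ΔE = (1.055e-34 J·s) / (2 × 8.571e-08 s)
ΔE = 6.152e-28 J = 3.840 neV

This natural linewidth limits the precision of spectroscopic measurements.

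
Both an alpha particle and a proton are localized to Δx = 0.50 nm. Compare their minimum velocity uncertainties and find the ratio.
The proton has the larger minimum velocity uncertainty, by a ratio of 4.0.

For both particles, Δp_min = ℏ/(2Δx) = 1.055e-25 kg·m/s (same for both).

The velocity uncertainty is Δv = Δp/m:
- alpha particle: Δv = 1.055e-25 / 6.645e-27 = 1.587e+01 m/s = 15.871 m/s
- proton: Δv = 1.055e-25 / 1.673e-27 = 6.305e+01 m/s = 63.049 m/s

Ratio: 6.305e+01 / 1.587e+01 = 4.0

The lighter particle has larger velocity uncertainty because Δv ∝ 1/m.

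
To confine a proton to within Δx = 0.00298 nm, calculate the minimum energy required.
584.146 meV

Localizing a particle requires giving it sufficient momentum uncertainty:

1. From uncertainty principle: Δp ≥ ℏ/(2Δx)
   Δp_min = (1.055e-34 J·s) / (2 × 2.980e-12 m)
   Δp_min = 1.769e-23 kg·m/s

2. This momentum uncertainty corresponds to kinetic energy:
   KE ≈ (Δp)²/(2m) = (1.769e-23)²/(2 × 1.673e-27 kg)
   KE = 9.359e-20 J = 584.146 meV

Tighter localization requires more energy.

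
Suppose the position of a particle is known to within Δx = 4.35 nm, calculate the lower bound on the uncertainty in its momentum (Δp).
1.212 × 10^-26 kg·m/s

Using the Heisenberg uncertainty principle:
ΔxΔp ≥ ℏ/2

The minimum uncertainty in momentum is:
Δp_min = ℏ/(2Δx)
Δp_min = (1.055e-34 J·s) / (2 × 4.350e-09 m)
Δp_min = 1.212e-26 kg·m/s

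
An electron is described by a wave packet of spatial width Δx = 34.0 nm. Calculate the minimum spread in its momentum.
1.551 × 10^-27 kg·m/s

For a wave packet, the spatial width Δx and momentum spread Δp are related by the uncertainty principle:
ΔxΔp ≥ ℏ/2

The minimum momentum spread is:
Δp_min = ℏ/(2Δx)
Δp_min = (1.055e-34 J·s) / (2 × 3.400e-08 m)
Δp_min = 1.551e-27 kg·m/s

A wave packet cannot have both a well-defined position and well-defined momentum.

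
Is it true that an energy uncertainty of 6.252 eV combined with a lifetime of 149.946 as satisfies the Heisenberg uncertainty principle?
Yes, it satisfies the uncertainty relation.

Calculate the product ΔEΔt:
ΔE = 6.252 eV = 1.002e-18 J
ΔEΔt = (1.002e-18 J) × (1.499e-16 s)
ΔEΔt = 1.502e-34 J·s

Compare to the minimum allowed value ℏ/2:
ℏ/2 = 5.273e-35 J·s

Since ΔEΔt = 1.502e-34 J·s ≥ 5.273e-35 J·s = ℏ/2,
this satisfies the uncertainty relation.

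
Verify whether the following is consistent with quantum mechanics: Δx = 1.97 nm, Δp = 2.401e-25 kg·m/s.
Yes, it satisfies the uncertainty principle.

Calculate the product ΔxΔp:
ΔxΔp = (1.970e-09 m) × (2.401e-25 kg·m/s)
ΔxΔp = 4.730e-34 J·s

Compare to the minimum allowed value ℏ/2:
ℏ/2 = 5.273e-35 J·s

Since ΔxΔp = 4.730e-34 J·s ≥ 5.273e-35 J·s = ℏ/2,
the measurement satisfies the uncertainty principle.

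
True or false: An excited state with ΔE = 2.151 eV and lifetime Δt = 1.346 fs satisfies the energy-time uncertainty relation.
Yes, it satisfies the uncertainty relation.

Calculate the product ΔEΔt:
ΔE = 2.151 eV = 3.446e-19 J
ΔEΔt = (3.446e-19 J) × (1.346e-15 s)
ΔEΔt = 4.639e-34 J·s

Compare to the minimum allowed value ℏ/2:
ℏ/2 = 5.273e-35 J·s

Since ΔEΔt = 4.639e-34 J·s ≥ 5.273e-35 J·s = ℏ/2,
this satisfies the uncertainty relation.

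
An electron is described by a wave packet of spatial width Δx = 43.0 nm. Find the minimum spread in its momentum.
1.226 × 10^-27 kg·m/s

For a wave packet, the spatial width Δx and momentum spread Δp are related by the uncertainty principle:
ΔxΔp ≥ ℏ/2

The minimum momentum spread is:
Δp_min = ℏ/(2Δx)
Δp_min = (1.055e-34 J·s) / (2 × 4.300e-08 m)
Δp_min = 1.226e-27 kg·m/s

A wave packet cannot have both a well-defined position and well-defined momentum.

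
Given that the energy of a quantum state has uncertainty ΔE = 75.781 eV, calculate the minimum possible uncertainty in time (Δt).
4.343 as

Using the energy-time uncertainty principle:
ΔEΔt ≥ ℏ/2

The minimum uncertainty in time is:
Δt_min = ℏ/(2ΔE)
Δt_min = (1.055e-34 J·s) / (2 × 1.214e-17 J)
Δt_min = 4.343e-18 s = 4.343 as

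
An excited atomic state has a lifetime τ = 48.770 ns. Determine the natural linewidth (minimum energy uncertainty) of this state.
6.748 neV

Using the energy-time uncertainty principle:
ΔEΔt ≥ ℏ/2

The lifetime τ represents the time uncertainty Δt.
The natural linewidth (minimum energy uncertainty) is:

ΔE = ℏ/(2τ)
ΔE = (1.055e-34 J·s) / (2 × 4.877e-08 s)
ΔE = 1.081e-27 J = 6.748 neV

This natural linewidth limits the precision of spectroscopic measurements.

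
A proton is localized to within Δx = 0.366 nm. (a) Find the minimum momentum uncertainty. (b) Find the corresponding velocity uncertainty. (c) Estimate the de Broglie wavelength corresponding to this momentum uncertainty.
(a) Δp_min = 1.441 × 10^-25 kg·m/s
(b) Δv_min = 86.133 m/s
(c) λ_dB = 4.599 nm

Step-by-step:

(a) From the uncertainty principle:
Δp_min = ℏ/(2Δx) = (1.055e-34 J·s)/(2 × 3.660e-10 m) = 1.441e-25 kg·m/s

(b) The velocity uncertainty:
Δv = Δp/m = (1.441e-25 kg·m/s)/(1.673e-27 kg) = 8.613e+01 m/s = 86.133 m/s

(c) The de Broglie wavelength for this momentum:
λ = h/p = (6.626e-34 J·s)/(1.441e-25 kg·m/s) = 4.599e-09 m = 4.599 nm

Note: The de Broglie wavelength is comparable to the localization size, as expected from wave-particle duality.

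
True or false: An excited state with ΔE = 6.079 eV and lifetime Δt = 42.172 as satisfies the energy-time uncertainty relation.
No, it violates the uncertainty relation.

Calculate the product ΔEΔt:
ΔE = 6.079 eV = 9.740e-19 J
ΔEΔt = (9.740e-19 J) × (4.217e-17 s)
ΔEΔt = 4.107e-35 J·s

Compare to the minimum allowed value ℏ/2:
ℏ/2 = 5.273e-35 J·s

Since ΔEΔt = 4.107e-35 J·s < 5.273e-35 J·s = ℏ/2,
this violates the uncertainty relation.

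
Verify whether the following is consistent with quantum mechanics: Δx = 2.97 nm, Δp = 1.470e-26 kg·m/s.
No, it violates the uncertainty principle (impossible measurement).

Calculate the product ΔxΔp:
ΔxΔp = (2.970e-09 m) × (1.470e-26 kg·m/s)
ΔxΔp = 4.366e-35 J·s

Compare to the minimum allowed value ℏ/2:
ℏ/2 = 5.273e-35 J·s

Since ΔxΔp = 4.366e-35 J·s < 5.273e-35 J·s = ℏ/2,
the measurement violates the uncertainty principle.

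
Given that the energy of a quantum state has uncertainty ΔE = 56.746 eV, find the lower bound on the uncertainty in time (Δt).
5.800 as

Using the energy-time uncertainty principle:
ΔEΔt ≥ ℏ/2

The minimum uncertainty in time is:
Δt_min = ℏ/(2ΔE)
Δt_min = (1.055e-34 J·s) / (2 × 9.092e-18 J)
Δt_min = 5.800e-18 s = 5.800 as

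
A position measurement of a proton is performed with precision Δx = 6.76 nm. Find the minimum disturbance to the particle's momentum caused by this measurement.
7.800 × 10^-27 kg·m/s

The uncertainty principle implies that measuring position disturbs momentum:
ΔxΔp ≥ ℏ/2

When we measure position with precision Δx, we necessarily introduce a momentum uncertainty:
Δp ≥ ℏ/(2Δx)
Δp_min = (1.055e-34 J·s) / (2 × 6.760e-09 m)
Δp_min = 7.800e-27 kg·m/s

The more precisely we measure position, the greater the momentum disturbance.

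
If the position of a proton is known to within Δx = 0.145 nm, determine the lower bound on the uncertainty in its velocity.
217.410 m/s

Using the Heisenberg uncertainty principle and Δp = mΔv:
ΔxΔp ≥ ℏ/2
Δx(mΔv) ≥ ℏ/2

The minimum uncertainty in velocity is:
Δv_min = ℏ/(2mΔx)
Δv_min = (1.055e-34 J·s) / (2 × 1.673e-27 kg × 1.450e-10 m)
Δv_min = 2.174e+02 m/s = 217.410 m/s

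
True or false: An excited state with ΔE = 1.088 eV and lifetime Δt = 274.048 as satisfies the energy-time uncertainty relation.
No, it violates the uncertainty relation.

Calculate the product ΔEΔt:
ΔE = 1.088 eV = 1.743e-19 J
ΔEΔt = (1.743e-19 J) × (2.740e-16 s)
ΔEΔt = 4.777e-35 J·s

Compare to the minimum allowed value ℏ/2:
ℏ/2 = 5.273e-35 J·s

Since ΔEΔt = 4.777e-35 J·s < 5.273e-35 J·s = ℏ/2,
this violates the uncertainty relation.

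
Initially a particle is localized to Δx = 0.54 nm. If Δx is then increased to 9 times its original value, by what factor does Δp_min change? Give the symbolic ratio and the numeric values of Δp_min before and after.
Original Δp_min = 9.765 × 10^-26 kg·m/s; new Δp'_min = 1.085 × 10^-26 kg·m/s; ratio Δp'_min/Δp_min = 1/9.

From the uncertainty principle ΔxΔp ≥ ℏ/2, the minimum momentum uncertainty is Δp_min = ℏ/(2Δx).

Original (Δx = 0.54 nm = 5.400e-10 m):
Δp_min = (1.055e-34 J·s)/(2 × 5.400e-10 m) = 9.765e-26 kg·m/s

When Δx → 9Δx:
Δp'_min = ℏ/(2 × 9Δx) = (1/9) × ℏ/(2Δx) = (1/9) × Δp_min
Δp'_min = 1/9 × 9.765e-26 kg·m/s = 1.085e-26 kg·m/s

Since Δp_min ∝ 1/Δx, when Δx is increased to 9 times its original value, Δp_min decreases to 1/9 of its original value.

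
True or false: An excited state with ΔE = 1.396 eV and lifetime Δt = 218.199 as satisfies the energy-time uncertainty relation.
No, it violates the uncertainty relation.

Calculate the product ΔEΔt:
ΔE = 1.396 eV = 2.237e-19 J
ΔEΔt = (2.237e-19 J) × (2.182e-16 s)
ΔEΔt = 4.880e-35 J·s

Compare to the minimum allowed value ℏ/2:
ℏ/2 = 5.273e-35 J·s

Since ΔEΔt = 4.880e-35 J·s < 5.273e-35 J·s = ℏ/2,
this violates the uncertainty relation.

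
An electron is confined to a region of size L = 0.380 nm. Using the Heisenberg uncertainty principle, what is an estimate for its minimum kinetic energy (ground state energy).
65.962 meV

Using the uncertainty principle to estimate ground state energy:

1. The position uncertainty is approximately the confinement size:
   Δx ≈ L = 3.800e-10 m

2. From ΔxΔp ≥ ℏ/2, the minimum momentum uncertainty is:
   Δp ≈ ℏ/(2L) = 1.388e-25 kg·m/s

3. The kinetic energy is approximately:
   KE ≈ (Δp)²/(2m) = (1.388e-25)²/(2 × 9.109e-31 kg)
   KE ≈ 1.057e-20 J = 65.962 meV

This is an order-of-magnitude estimate of the ground state energy.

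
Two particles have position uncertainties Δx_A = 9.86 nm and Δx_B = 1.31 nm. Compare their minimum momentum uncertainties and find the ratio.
Particle B has the larger minimum momentum uncertainty, by a factor of 7.53.

For each particle, the minimum momentum uncertainty is Δp_min = ℏ/(2Δx):

Particle A: Δp_A = ℏ/(2×9.860e-09 m) = 5.348e-27 kg·m/s
Particle B: Δp_B = ℏ/(2×1.310e-09 m) = 4.025e-26 kg·m/s

Ratio: Δp_B/Δp_A = 7.53

Since Δp_min ∝ 1/Δx, the particle with smaller position uncertainty (B) has larger momentum uncertainty.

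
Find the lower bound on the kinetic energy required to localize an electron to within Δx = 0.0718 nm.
1.848 eV

Localizing a particle requires giving it sufficient momentum uncertainty:

1. From uncertainty principle: Δp ≥ ℏ/(2Δx)
   Δp_min = (1.055e-34 J·s) / (2 × 7.180e-11 m)
   Δp_min = 7.344e-25 kg·m/s

2. This momentum uncertainty corresponds to kinetic energy:
   KE ≈ (Δp)²/(2m) = (7.344e-25)²/(2 × 9.109e-31 kg)
   KE = 2.960e-19 J = 1.848 eV

Tighter localization requires more energy.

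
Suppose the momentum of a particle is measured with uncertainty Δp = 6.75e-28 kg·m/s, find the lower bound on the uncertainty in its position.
78.116 nm

Using the Heisenberg uncertainty principle:
ΔxΔp ≥ ℏ/2

The minimum uncertainty in position is:
Δx_min = ℏ/(2Δp)
Δx_min = (1.055e-34 J·s) / (2 × 6.750e-28 kg·m/s)
Δx_min = 7.812e-08 m = 78.116 nm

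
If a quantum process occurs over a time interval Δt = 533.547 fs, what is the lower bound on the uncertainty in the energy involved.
616.827 μeV

Using the energy-time uncertainty principle:
ΔEΔt ≥ ℏ/2

The minimum uncertainty in energy is:
ΔE_min = ℏ/(2Δt)
ΔE_min = (1.055e-34 J·s) / (2 × 5.335e-13 s)
ΔE_min = 9.883e-23 J = 616.827 μeV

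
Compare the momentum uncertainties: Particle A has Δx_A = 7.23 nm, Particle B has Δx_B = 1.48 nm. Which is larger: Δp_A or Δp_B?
Particle B has the larger minimum momentum uncertainty, by a factor of 4.89.

For each particle, the minimum momentum uncertainty is Δp_min = ℏ/(2Δx):

Particle A: Δp_A = ℏ/(2×7.230e-09 m) = 7.293e-27 kg·m/s
Particle B: Δp_B = ℏ/(2×1.480e-09 m) = 3.563e-26 kg·m/s

Ratio: Δp_B/Δp_A = 4.89

Since Δp_min ∝ 1/Δx, the particle with smaller position uncertainty (B) has larger momentum uncertainty.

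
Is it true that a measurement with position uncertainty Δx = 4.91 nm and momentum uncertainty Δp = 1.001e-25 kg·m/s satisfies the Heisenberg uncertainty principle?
Yes, it satisfies the uncertainty principle.

Calculate the product ΔxΔp:
ΔxΔp = (4.910e-09 m) × (1.001e-25 kg·m/s)
ΔxΔp = 4.915e-34 J·s

Compare to the minimum allowed value ℏ/2:
ℏ/2 = 5.273e-35 J·s

Since ΔxΔp = 4.915e-34 J·s ≥ 5.273e-35 J·s = ℏ/2,
the measurement satisfies the uncertainty principle.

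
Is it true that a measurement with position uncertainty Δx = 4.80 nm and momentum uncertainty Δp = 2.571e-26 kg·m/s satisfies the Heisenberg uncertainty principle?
Yes, it satisfies the uncertainty principle.

Calculate the product ΔxΔp:
ΔxΔp = (4.800e-09 m) × (2.571e-26 kg·m/s)
ΔxΔp = 1.234e-34 J·s

Compare to the minimum allowed value ℏ/2:
ℏ/2 = 5.273e-35 J·s

Since ΔxΔp = 1.234e-34 J·s ≥ 5.273e-35 J·s = ℏ/2,
the measurement satisfies the uncertainty principle.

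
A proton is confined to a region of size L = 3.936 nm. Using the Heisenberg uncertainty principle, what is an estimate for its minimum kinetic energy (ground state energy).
334.845 neV

Using the uncertainty principle to estimate ground state energy:

1. The position uncertainty is approximately the confinement size:
   Δx ≈ L = 3.936e-09 m

2. From ΔxΔp ≥ ℏ/2, the minimum momentum uncertainty is:
   Δp ≈ ℏ/(2L) = 1.340e-26 kg·m/s

3. The kinetic energy is approximately:
   KE ≈ (Δp)²/(2m) = (1.340e-26)²/(2 × 1.673e-27 kg)
   KE ≈ 5.365e-26 J = 334.845 neV

This is an order-of-magnitude estimate of the ground state energy.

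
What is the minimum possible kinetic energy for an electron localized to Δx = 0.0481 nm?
4.117 eV

Localizing a particle requires giving it sufficient momentum uncertainty:

1. From uncertainty principle: Δp ≥ ℏ/(2Δx)
   Δp_min = (1.055e-34 J·s) / (2 × 4.810e-11 m)
   Δp_min = 1.096e-24 kg·m/s

2. This momentum uncertainty corresponds to kinetic energy:
   KE ≈ (Δp)²/(2m) = (1.096e-24)²/(2 × 9.109e-31 kg)
   KE = 6.596e-19 J = 4.117 eV

Tighter localization requires more energy.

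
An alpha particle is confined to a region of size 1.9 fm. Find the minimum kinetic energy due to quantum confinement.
361.720 keV

Using the uncertainty principle:

1. Position uncertainty: Δx ≈ 1.900e-15 m
2. Minimum momentum uncertainty: Δp = ℏ/(2Δx) = 2.775e-20 kg·m/s
3. Minimum kinetic energy:
   KE = (Δp)²/(2m) = (2.775e-20)²/(2 × 6.645e-27 kg)
   KE = 5.795e-14 J = 361.720 keV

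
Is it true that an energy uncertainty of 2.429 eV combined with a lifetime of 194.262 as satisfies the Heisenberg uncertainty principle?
Yes, it satisfies the uncertainty relation.

Calculate the product ΔEΔt:
ΔE = 2.429 eV = 3.892e-19 J
ΔEΔt = (3.892e-19 J) × (1.943e-16 s)
ΔEΔt = 7.560e-35 J·s

Compare to the minimum allowed value ℏ/2:
ℏ/2 = 5.273e-35 J·s

Since ΔEΔt = 7.560e-35 J·s ≥ 5.273e-35 J·s = ℏ/2,
this satisfies the uncertainty relation.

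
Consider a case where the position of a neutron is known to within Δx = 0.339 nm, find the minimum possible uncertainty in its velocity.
92.865 m/s

Using the Heisenberg uncertainty principle and Δp = mΔv:
ΔxΔp ≥ ℏ/2
Δx(mΔv) ≥ ℏ/2

The minimum uncertainty in velocity is:
Δv_min = ℏ/(2mΔx)
Δv_min = (1.055e-34 J·s) / (2 × 1.675e-27 kg × 3.390e-10 m)
Δv_min = 9.286e+01 m/s = 92.865 m/s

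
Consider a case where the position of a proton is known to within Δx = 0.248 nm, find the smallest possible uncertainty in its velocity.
127.115 m/s

Using the Heisenberg uncertainty principle and Δp = mΔv:
ΔxΔp ≥ ℏ/2
Δx(mΔv) ≥ ℏ/2

The minimum uncertainty in velocity is:
Δv_min = ℏ/(2mΔx)
Δv_min = (1.055e-34 J·s) / (2 × 1.673e-27 kg × 2.480e-10 m)
Δv_min = 1.271e+02 m/s = 127.115 m/s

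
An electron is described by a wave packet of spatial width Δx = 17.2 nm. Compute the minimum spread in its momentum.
3.066 × 10^-27 kg·m/s

For a wave packet, the spatial width Δx and momentum spread Δp are related by the uncertainty principle:
ΔxΔp ≥ ℏ/2

The minimum momentum spread is:
Δp_min = ℏ/(2Δx)
Δp_min = (1.055e-34 J·s) / (2 × 1.720e-08 m)
Δp_min = 3.066e-27 kg·m/s

A wave packet cannot have both a well-defined position and well-defined momentum.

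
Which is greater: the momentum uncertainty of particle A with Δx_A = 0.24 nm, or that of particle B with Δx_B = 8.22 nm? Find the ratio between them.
Particle A has the larger minimum momentum uncertainty, by a factor of 34.25.

For each particle, the minimum momentum uncertainty is Δp_min = ℏ/(2Δx):

Particle A: Δp_A = ℏ/(2×2.400e-10 m) = 2.197e-25 kg·m/s
Particle B: Δp_B = ℏ/(2×8.220e-09 m) = 6.415e-27 kg·m/s

Ratio: Δp_A/Δp_B = 34.25

Since Δp_min ∝ 1/Δx, the particle with smaller position uncertainty (A) has larger momentum uncertainty.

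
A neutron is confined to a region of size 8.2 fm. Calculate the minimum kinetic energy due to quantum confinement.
77.042 keV

Using the uncertainty principle:

1. Position uncertainty: Δx ≈ 8.200e-15 m
2. Minimum momentum uncertainty: Δp = ℏ/(2Δx) = 6.430e-21 kg·m/s
3. Minimum kinetic energy:
   KE = (Δp)²/(2m) = (6.430e-21)²/(2 × 1.675e-27 kg)
   KE = 1.234e-14 J = 77.042 keV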